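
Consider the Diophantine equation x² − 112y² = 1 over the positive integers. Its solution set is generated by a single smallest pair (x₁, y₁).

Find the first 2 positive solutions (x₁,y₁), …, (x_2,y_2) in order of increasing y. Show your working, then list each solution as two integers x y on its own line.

√112 = [10; 1,1,2,1,1,20, …], period ℓ=6 (even) → k=5
i=0: a=10 ⇒ p=10, q=1
i=1: a=1 ⇒ p=11, q=1
i=2: a=1 ⇒ p=21, q=2
i=3: a=2 ⇒ p=53, q=5
i=4: a=1 ⇒ p=74, q=7
i=5: a=1 ⇒ p=127, q=12
fundamental: x₁=127, y₁=12  (since 16129 − 112·144 = 1)
(x_2, y_2) = (127·127 + 112·12·12, 127·12 + 12·127) = (32257, 3048)

127 12
32257 3048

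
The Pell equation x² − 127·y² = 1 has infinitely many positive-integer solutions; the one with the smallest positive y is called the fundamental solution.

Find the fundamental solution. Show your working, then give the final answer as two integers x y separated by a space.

4730624 419775

d=127: √d = [11; 3,1,2,2,7,11,7,2,2,1,3,22] (ℓ=12, even), read p_11/q_11
a_0=11:  p_0=11·1+0=11,  q_0=11·0+1=1
a_1=3:  p_1=3·11+1=34,  q_1=3·1+0=3
a_2=1:  p_2=1·34+11=45,  q_2=1·3+1=4
…
a_4=2:  p_4=2·124+45=293,  q_4=2·11+4=26
a_5=7:  p_5=7·293+124=2175,  q_5=7·26+11=193
a_6=11:  p_6=11·2175+293=24218,  q_6=11·193+26=2149
a_7=7:  p_7=7·24218+2175=171701,  q_7=7·2149+193=15236
…
a_10=1:  p_10=1·906941+367620=1274561,  q_10=1·80478+32621=113099
a_11=3:  p_11=3·1274561+906941=4730624,  q_11=3·113099+80478=419775
→ (4730624, 419775).  Check: 4730624²=22378803429376, 127·419775²=22378803429375, difference 1.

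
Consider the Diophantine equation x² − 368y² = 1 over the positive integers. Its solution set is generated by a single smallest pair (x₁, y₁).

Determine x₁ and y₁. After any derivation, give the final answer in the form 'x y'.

1151 60

[19; 5,2,5,38] for √368; ℓ=4 ⇒ convergent index 3
a_0=19:  p_0=19·1+0=19,  q_0=19·0+1=1
a_1=5:  p_1=5·19+1=96,  q_1=5·1+0=5
a_2=2:  p_2=2·96+19=211,  q_2=2·5+1=11
a_3=5:  p_3=5·211+96=1151,  q_3=5·11+5=60
fundamental: x₁=1151, y₁=60  (since 1324801 − 368·3600 = 1)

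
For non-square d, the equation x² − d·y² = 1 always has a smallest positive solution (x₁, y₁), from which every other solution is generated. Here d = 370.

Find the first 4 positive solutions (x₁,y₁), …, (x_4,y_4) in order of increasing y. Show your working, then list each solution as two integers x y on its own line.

√370 = [19; 4,4,38, …], period ℓ=3 (odd) → k=5
k=0  a_k=19  p_k/q_k = 19/1
k=1  a_k=4  p_k/q_k = 77/4
k=2  a_k=4  p_k/q_k = 327/17
k=3  a_k=38  p_k/q_k = 12503/650
k=4  a_k=4  p_k/q_k = 50339/2617
k=5  a_k=4  p_k/q_k = 213859/11118
(x₁, y₁) = (213859, 11118);  213859² − 370·11118² = 1 ✓
(213859+11118√370)^2 = 91471343761 + 4755368724√370
(213859+11118√370)^3 = 39123940210553539 + 2033956799880714√370
(213859+11118√370)^4 = 16734013458886067250241 + 869959934526623861928√370

213859 11118
91471343761 4755368724
39123940210553539 2033956799880714
16734013458886067250241 869959934526623861928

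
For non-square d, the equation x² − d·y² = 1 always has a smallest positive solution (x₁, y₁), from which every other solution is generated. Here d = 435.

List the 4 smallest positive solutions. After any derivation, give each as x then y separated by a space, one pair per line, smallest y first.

√435 = [20; 1,5,1,40, …], period ℓ=4 (even) → k=3
a_0=20:  p_0=20·1+0=20,  q_0=20·0+1=1
a_1=1:  p_1=1·20+1=21,  q_1=1·1+0=1
a_2=5:  p_2=5·21+20=125,  q_2=5·1+1=6
a_3=1:  p_3=1·125+21=146,  q_3=1·6+1=7
fundamental: x₁=146, y₁=7  (since 21316 − 435·49 = 1)
(146+7√435)^2 = 42631 + 2044√435
(146+7√435)^3 = 12448106 + 596841√435
(146+7√435)^4 = 3634804321 + 174275528√435

146 7
42631 2044
12448106 596841
3634804321 174275528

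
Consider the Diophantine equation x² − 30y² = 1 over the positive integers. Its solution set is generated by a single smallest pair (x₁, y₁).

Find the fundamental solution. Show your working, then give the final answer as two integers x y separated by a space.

11 2

√30 = [5; 2,10, …], period ℓ=2 (even) → k=1
step 0: (5, 1)  from 5·(1,0) + (0,1)
step 1: (11, 2)  from 2·(5,1) + (1,0)
fundamental: x₁=11, y₁=2  (since 121 − 30·4 = 1)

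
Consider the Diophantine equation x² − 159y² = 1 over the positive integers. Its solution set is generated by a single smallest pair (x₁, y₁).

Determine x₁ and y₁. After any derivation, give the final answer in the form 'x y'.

1324 105

√159 = [12; 1,1,1,1,3,1,1,1,1,24, …], period ℓ=10 (even) → k=9
step 0: (12, 1)  from 12·(1,0) + (0,1)
step 1: (13, 1)  from 1·(12,1) + (1,0)
…
step 4: (63, 5)  from 1·(38,3) + (25,2)
step 5: (227, 18)  from 3·(63,5) + (38,3)
step 6: (290, 23)  from 1·(227,18) + (63,5)
step 7: (517, 41)  from 1·(290,23) + (227,18)
step 8: (807, 64)  from 1·(517,41) + (290,23)
step 9: (1324, 105)  from 1·(807,64) + (517,41)
fundamental: x₁=1324, y₁=105  (since 1752976 − 159·11025 = 1)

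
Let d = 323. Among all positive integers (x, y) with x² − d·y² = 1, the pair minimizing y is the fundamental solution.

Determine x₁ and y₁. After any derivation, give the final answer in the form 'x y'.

18 1

√323 = [17; 1,34, …], period ℓ=2 (even) → k=1
k=0  a_k=17  p_k/q_k = 17/1
k=1  a_k=1  p_k/q_k = 18/1
fundamental: x₁=18, y₁=1  (since 324 − 323·1 = 1)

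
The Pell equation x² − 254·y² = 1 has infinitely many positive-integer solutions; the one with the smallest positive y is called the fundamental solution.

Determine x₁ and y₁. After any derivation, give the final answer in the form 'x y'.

d=254: √d = [15; 1,14,1,30] (ℓ=4, even), read p_3/q_3
i=0: a=15 ⇒ p=15, q=1
…
i=2: a=14 ⇒ p=239, q=15
i=3: a=1 ⇒ p=255, q=16
→ (255, 16).  Check: 255²=65025, 254·16²=65024, difference 1.

255 16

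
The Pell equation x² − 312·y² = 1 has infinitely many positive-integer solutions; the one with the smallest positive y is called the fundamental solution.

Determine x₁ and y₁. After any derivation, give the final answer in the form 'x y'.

d=312: √d = [17; 1,1,1,34] (ℓ=4, even), read p_3/q_3
step 0: (17, 1)  from 17·(1,0) + (0,1)
step 1: (18, 1)  from 1·(17,1) + (1,0)
step 2: (35, 2)  from 1·(18,1) + (17,1)
step 3: (53, 3)  from 1·(35,2) + (18,1)
→ (53, 3).  Check: 53²=2809, 312·3²=2808, difference 1.

53 3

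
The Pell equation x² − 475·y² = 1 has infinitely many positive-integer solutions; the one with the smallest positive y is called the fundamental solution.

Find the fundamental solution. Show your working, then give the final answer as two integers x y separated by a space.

57799 2652

[21; 1,3,1,6,2,6,1,3,1,42] for √475; ℓ=10 ⇒ convergent index 9
step 0: (21, 1)  from 21·(1,0) + (0,1)
step 1: (22, 1)  from 1·(21,1) + (1,0)
…
step 3: (109, 5)  from 1·(87,4) + (22,1)
step 4: (741, 34)  from 6·(109,5) + (87,4)
step 5: (1591, 73)  from 2·(741,34) + (109,5)
…
step 7: (11878, 545)  from 1·(10287,472) + (1591,73)
step 8: (45921, 2107)  from 3·(11878,545) + (10287,472)
step 9: (57799, 2652)  from 1·(45921,2107) + (11878,545)
→ (57799, 2652).  Check: 57799²=3340724401, 475·2652²=3340724400, difference 1.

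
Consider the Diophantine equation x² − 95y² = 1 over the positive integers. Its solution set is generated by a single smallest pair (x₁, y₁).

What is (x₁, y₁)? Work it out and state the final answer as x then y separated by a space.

39 4

√95 = [9; 1,2,1,18, …], period ℓ=4 (even) → k=3
k=0  a_k=9  p_k/q_k = 9/1
…
k=2  a_k=2  p_k/q_k = 29/3
k=3  a_k=1  p_k/q_k = 39/4
→ (39, 4).  Check: 39²=1521, 95·4²=1520, difference 1.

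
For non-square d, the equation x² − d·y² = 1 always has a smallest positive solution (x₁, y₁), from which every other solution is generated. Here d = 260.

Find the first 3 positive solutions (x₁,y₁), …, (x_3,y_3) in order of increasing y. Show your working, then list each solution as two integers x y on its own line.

[16; 8,32] for √260; ℓ=2 ⇒ convergent index 1
k=0  a_k=16  p_k/q_k = 16/1
k=1  a_k=8  p_k/q_k = 129/8
fundamental: x₁=129, y₁=8  (since 16641 − 260·64 = 1)
n=2: (129,8)∘(129,8) = (129·129+260·8·8, 129·8+8·129) = (33281,2064)
n=3: (33281,2064)∘(129,8) = (129·33281+260·8·2064, 129·2064+8·33281) = (8586369,532504)

129 8
33281 2064
8586369 532504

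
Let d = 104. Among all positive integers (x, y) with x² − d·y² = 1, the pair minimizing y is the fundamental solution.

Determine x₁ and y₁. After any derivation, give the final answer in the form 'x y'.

[10; 5,20] for √104; ℓ=2 ⇒ convergent index 1
k=0  a_k=10  p_k/q_k = 10/1
k=1  a_k=5  p_k/q_k = 51/5
fundamental: x₁=51, y₁=5  (since 2601 − 104·25 = 1)

51 5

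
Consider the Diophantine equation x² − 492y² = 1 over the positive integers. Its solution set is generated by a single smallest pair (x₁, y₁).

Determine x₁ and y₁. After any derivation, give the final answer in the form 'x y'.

29767 1342

√492 → a₀=22, period (5,1,1,10,1,1,5,44); ℓ=8 even so k=7
step 0: (22, 1)  from 22·(1,0) + (0,1)
step 1: (111, 5)  from 5·(22,1) + (1,0)
…
step 3: (244, 11)  from 1·(133,6) + (111,5)
step 4: (2573, 116)  from 10·(244,11) + (133,6)
step 5: (2817, 127)  from 1·(2573,116) + (244,11)
step 6: (5390, 243)  from 1·(2817,127) + (2573,116)
step 7: (29767, 1342)  from 5·(5390,243) + (2817,127)
→ (29767, 1342).  Check: 29767²=886074289, 492·1342²=886074288, difference 1.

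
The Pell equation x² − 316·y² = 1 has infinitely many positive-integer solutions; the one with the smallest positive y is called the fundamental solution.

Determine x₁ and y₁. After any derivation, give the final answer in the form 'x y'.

d=316: √d = [17; 1,3,2,8,2,3,1,34] (ℓ=8, even), read p_7/q_7
i=0: a=17 ⇒ p=17, q=1
i=1: a=1 ⇒ p=18, q=1
i=2: a=3 ⇒ p=71, q=4
i=3: a=2 ⇒ p=160, q=9
i=4: a=8 ⇒ p=1351, q=76
…
i=6: a=3 ⇒ p=9937, q=559
i=7: a=1 ⇒ p=12799, q=720
→ (12799, 720).  Check: 12799²=163814401, 316·720²=163814400, difference 1.

12799 720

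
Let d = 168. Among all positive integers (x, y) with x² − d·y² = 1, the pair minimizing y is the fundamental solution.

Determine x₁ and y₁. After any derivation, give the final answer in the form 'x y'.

13 1

√168 = [12; 1,24, …], period ℓ=2 (even) → k=1
i=0: a=12 ⇒ p=12, q=1
i=1: a=1 ⇒ p=13, q=1
→ (13, 1).  Check: 13²=169, 168·1²=168, difference 1.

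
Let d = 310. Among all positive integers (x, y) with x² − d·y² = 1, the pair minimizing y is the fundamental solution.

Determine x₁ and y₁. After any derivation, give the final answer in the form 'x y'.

848719 48204

d=310: √d = [17; 1,1,1,1,5,…,1,1,34] (ℓ=16, even), read p_15/q_15
a_0=17:  p_0=17·1+0=17,  q_0=17·0+1=1
a_1=1:  p_1=1·17+1=18,  q_1=1·1+0=1
a_2=1:  p_2=1·18+17=35,  q_2=1·1+1=2
…
a_4=1:  p_4=1·53+35=88,  q_4=1·3+2=5
…
a_6=3:  p_6=3·493+88=1567,  q_6=3·28+5=89
a_7=1:  p_7=1·1567+493=2060,  q_7=1·89+28=117
a_8=2:  p_8=2·2060+1567=5687,  q_8=2·117+89=323
a_9=1:  p_9=1·5687+2060=7747,  q_9=1·323+117=440
a_10=3:  p_10=3·7747+5687=28928,  q_10=3·440+323=1643
…
a_12=1:  p_12=1·152387+28928=181315,  q_12=1·8655+1643=10298
…
a_14=1:  p_14=1·333702+181315=515017,  q_14=1·18953+10298=29251
a_15=1:  p_15=1·515017+333702=848719,  q_15=1·29251+18953=48204
→ (848719, 48204).  Check: 848719²=720323940961, 310·48204²=720323940960, difference 1.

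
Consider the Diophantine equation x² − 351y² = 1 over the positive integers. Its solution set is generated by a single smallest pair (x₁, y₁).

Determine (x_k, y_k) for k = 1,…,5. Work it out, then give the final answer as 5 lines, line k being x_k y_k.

√351 → a₀=18, period (1,2,1,3,2,2,2,3,1,2,1,36); ℓ=12 even so k=11
k=0  a_k=18  p_k/q_k = 18/1
k=1  a_k=1  p_k/q_k = 19/1
k=2  a_k=2  p_k/q_k = 56/3
k=3  a_k=1  p_k/q_k = 75/4
k=4  a_k=3  p_k/q_k = 281/15
…
k=6  a_k=2  p_k/q_k = 1555/83
…
k=8  a_k=3  p_k/q_k = 12796/683
k=9  a_k=1  p_k/q_k = 16543/883
k=10  a_k=2  p_k/q_k = 45882/2449
k=11  a_k=1  p_k/q_k = 62425/3332
→ (62425, 3332).  Check: 62425²=3896880625, 351·3332²=3896880624, difference 1.
n=2: (62425,3332)∘(62425,3332) = (62425·62425+351·3332·3332, 62425·3332+3332·62425) = (7793761249,416000200)
n=3: (7793761249,416000200)∘(62425,3332) = (62425·7793761249+351·3332·416000200, 62425·416000200+3332·7793761249) = (973051091875225,51937624966668)
n=4: (973051091875225,51937624966668)∘(62425,3332) = (62425·973051091875225+351·3332·51937624966668, 62425·51937624966668+3332·973051091875225) = (121485428812828080001,6484412476672499600)
n=5: (121485428812828080001,6484412476672499600)∘(62425,3332) = (62425·121485428812828080001+351·3332·6484412476672499600, 62425·6484412476672499600+3332·121485428812828080001) = (15167455786308534696249625,809578897660623950093332)

62425 3332
7793761249 416000200
973051091875225 51937624966668
121485428812828080001 6484412476672499600
15167455786308534696249625 809578897660623950093332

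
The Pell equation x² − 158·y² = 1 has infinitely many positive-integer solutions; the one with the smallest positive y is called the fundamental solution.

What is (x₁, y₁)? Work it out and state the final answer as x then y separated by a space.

7743 616

d=158: √d = [12; 1,1,3,12,3,1,1,24] (ℓ=8, even), read p_7/q_7
a_0=12:  p_0=12·1+0=12,  q_0=12·0+1=1
…
a_5=3:  p_5=3·1081+88=3331,  q_5=3·86+7=265
a_6=1:  p_6=1·3331+1081=4412,  q_6=1·265+86=351
a_7=1:  p_7=1·4412+3331=7743,  q_7=1·351+265=616
(x₁, y₁) = (7743, 616);  7743² − 158·616² = 1 ✓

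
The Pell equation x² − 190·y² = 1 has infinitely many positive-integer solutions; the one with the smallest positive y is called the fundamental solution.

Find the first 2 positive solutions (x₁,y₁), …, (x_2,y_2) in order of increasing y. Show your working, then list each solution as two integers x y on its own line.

52021 3774
5412368881 392654508

√190 = [13; 1,3,1,1,1,…,3,1,26, …], period ℓ=14 (even) → k=13
step 0: (13, 1)  from 13·(1,0) + (0,1)
step 1: (14, 1)  from 1·(13,1) + (1,0)
…
step 3: (69, 5)  from 1·(55,4) + (14,1)
…
step 5: (193, 14)  from 1·(124,9) + (69,5)
…
step 7: (1213, 88)  from 2·(510,37) + (193,14)
…
step 9: (4149, 301)  from 1·(2936,213) + (1213,88)
step 10: (7085, 514)  from 1·(4149,301) + (2936,213)
step 11: (11234, 815)  from 1·(7085,514) + (4149,301)
step 12: (40787, 2959)  from 3·(11234,815) + (7085,514)
step 13: (52021, 3774)  from 1·(40787,2959) + (11234,815)
fundamental: x₁=52021, y₁=3774  (since 2706184441 − 190·14243076 = 1)
(52021+3774√190)^2 = 5412368881 + 392654508√190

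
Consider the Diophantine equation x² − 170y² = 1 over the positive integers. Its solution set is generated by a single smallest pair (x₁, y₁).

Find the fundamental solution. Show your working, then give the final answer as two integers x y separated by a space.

d=170: √d = [13; 26] (ℓ=1, odd), read p_1/q_1
i=0: a=13 ⇒ p=13, q=1
i=1: a=26 ⇒ p=339, q=26
(x₁, y₁) = (339, 26);  339² − 170·26² = 1 ✓

339 26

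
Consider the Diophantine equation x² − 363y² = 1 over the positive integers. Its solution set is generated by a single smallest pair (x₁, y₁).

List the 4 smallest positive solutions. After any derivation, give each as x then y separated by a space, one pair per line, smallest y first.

√363 → a₀=19, period (19,38); ℓ=2 even so k=1
step 0: (19, 1)  from 19·(1,0) + (0,1)
step 1: (362, 19)  from 19·(19,1) + (1,0)
→ (362, 19).  Check: 362²=131044, 363·19²=131043, difference 1.
(x_2, y_2) = (362·362 + 363·19·19, 362·19 + 19·362) = (262087, 13756)
(x_3, y_3) = (362·262087 + 363·19·13756, 362·13756 + 19·262087) = (189750626, 9959325)
(x_4, y_4) = (362·189750626 + 363·19·9959325, 362·9959325 + 19·189750626) = (137379191137, 7210537544)

362 19
262087 13756
189750626 9959325
137379191137 7210537544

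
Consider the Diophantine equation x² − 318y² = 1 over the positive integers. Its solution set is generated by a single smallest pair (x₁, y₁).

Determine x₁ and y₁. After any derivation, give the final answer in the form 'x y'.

107 6

d=318: √d = [17; 1,4,1,34] (ℓ=4, even), read p_3/q_3
a_0=17:  p_0=17·1+0=17,  q_0=17·0+1=1
a_1=1:  p_1=1·17+1=18,  q_1=1·1+0=1
a_2=4:  p_2=4·18+17=89,  q_2=4·1+1=5
a_3=1:  p_3=1·89+18=107,  q_3=1·5+1=6
fundamental: x₁=107, y₁=6  (since 11449 − 318·36 = 1)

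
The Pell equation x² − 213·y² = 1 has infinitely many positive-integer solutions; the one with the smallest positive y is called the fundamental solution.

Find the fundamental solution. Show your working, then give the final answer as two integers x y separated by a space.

[14; 1,1,2,6,1,8,1,6,2,1,1,28] for √213; ℓ=12 ⇒ convergent index 11
a_0=14:  p_0=14·1+0=14,  q_0=14·0+1=1
…
a_3=2:  p_3=2·29+15=73,  q_3=2·2+1=5
a_4=6:  p_4=6·73+29=467,  q_4=6·5+2=32
a_5=1:  p_5=1·467+73=540,  q_5=1·32+5=37
a_6=8:  p_6=8·540+467=4787,  q_6=8·37+32=328
…
a_10=1:  p_10=1·78825+36749=115574,  q_10=1·5401+2518=7919
a_11=1:  p_11=1·115574+78825=194399,  q_11=1·7919+5401=13320
fundamental: x₁=194399, y₁=13320  (since 37790971201 − 213·177422400 = 1)

194399 13320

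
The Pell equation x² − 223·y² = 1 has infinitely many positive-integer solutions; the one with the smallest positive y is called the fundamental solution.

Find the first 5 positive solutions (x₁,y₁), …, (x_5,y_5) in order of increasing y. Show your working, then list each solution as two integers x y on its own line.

224 15
100351 6720
44957024 3010545
20140646401 1348717440
9022964630624 604222402575

d=223: √d = [14; 1,13,1,28] (ℓ=4, even), read p_3/q_3
step 0: (14, 1)  from 14·(1,0) + (0,1)
…
step 2: (209, 14)  from 13·(15,1) + (14,1)
step 3: (224, 15)  from 1·(209,14) + (15,1)
(x₁, y₁) = (224, 15);  224² − 223·15² = 1 ✓
(224+15√223)^2 = 100351 + 6720√223
(224+15√223)^3 = 44957024 + 3010545√223
(224+15√223)^4 = 20140646401 + 1348717440√223
(224+15√223)^5 = 9022964630624 + 604222402575√223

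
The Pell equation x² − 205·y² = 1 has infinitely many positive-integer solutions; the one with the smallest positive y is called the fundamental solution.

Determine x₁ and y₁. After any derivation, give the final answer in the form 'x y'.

√205 → a₀=14, period (3,6,1,4,1,6,3,28); ℓ=8 even so k=7
a_0=14:  p_0=14·1+0=14,  q_0=14·0+1=1
a_1=3:  p_1=3·14+1=43,  q_1=3·1+0=3
a_2=6:  p_2=6·43+14=272,  q_2=6·3+1=19
a_3=1:  p_3=1·272+43=315,  q_3=1·19+3=22
a_4=4:  p_4=4·315+272=1532,  q_4=4·22+19=107
a_5=1:  p_5=1·1532+315=1847,  q_5=1·107+22=129
a_6=6:  p_6=6·1847+1532=12614,  q_6=6·129+107=881
a_7=3:  p_7=3·12614+1847=39689,  q_7=3·881+129=2772
(x₁, y₁) = (39689, 2772);  39689² − 205·2772² = 1 ✓

39689 2772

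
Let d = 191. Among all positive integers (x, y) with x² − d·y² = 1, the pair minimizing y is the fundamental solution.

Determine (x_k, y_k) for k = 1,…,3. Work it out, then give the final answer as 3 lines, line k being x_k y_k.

√191 = [13; 1,4,1,1,3,…,4,1,26, …], period ℓ=16 (even) → k=15
i=0: a=13 ⇒ p=13, q=1
i=1: a=1 ⇒ p=14, q=1
i=2: a=4 ⇒ p=69, q=5
i=3: a=1 ⇒ p=83, q=6
…
i=6: a=2 ⇒ p=1230, q=89
…
i=8: a=13 ⇒ p=40217, q=2910
i=9: a=2 ⇒ p=83433, q=6037
…
i=12: a=1 ⇒ p=911765, q=65973
i=13: a=1 ⇒ p=1616447, q=116962
i=14: a=4 ⇒ p=7377553, q=533821
i=15: a=1 ⇒ p=8994000, q=650783
(x₁, y₁) = (8994000, 650783);  8994000² − 191·650783² = 1 ✓
n=2: (8994000,650783)∘(8994000,650783) = (8994000·8994000+191·650783·650783, 8994000·650783+650783·8994000) = (161784071999999,11706284604000)
n=3: (161784071999999,11706284604000)∘(8994000,650783) = (8994000·161784071999999+191·650783·11706284604000, 8994000·11706284604000+650783·161784071999999) = (2910171887135973018000,210572647456751349217)

8994000 650783
161784071999999 11706284604000
2910171887135973018000 210572647456751349217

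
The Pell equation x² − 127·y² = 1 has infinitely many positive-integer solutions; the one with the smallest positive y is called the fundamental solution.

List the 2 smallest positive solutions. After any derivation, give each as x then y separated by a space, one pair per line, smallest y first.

d=127: √d = [11; 3,1,2,2,7,11,7,2,2,1,3,22] (ℓ=12, even), read p_11/q_11
i=0: a=11 ⇒ p=11, q=1
…
i=2: a=1 ⇒ p=45, q=4
i=3: a=2 ⇒ p=124, q=11
i=4: a=2 ⇒ p=293, q=26
i=5: a=7 ⇒ p=2175, q=193
i=6: a=11 ⇒ p=24218, q=2149
i=7: a=7 ⇒ p=171701, q=15236
i=8: a=2 ⇒ p=367620, q=32621
i=9: a=2 ⇒ p=906941, q=80478
i=10: a=1 ⇒ p=1274561, q=113099
i=11: a=3 ⇒ p=4730624, q=419775
(x₁, y₁) = (4730624, 419775);  4730624² − 127·419775² = 1 ✓
(4730624+419775√127)^2 = 44757606858751 + 3971595379200√127

4730624 419775
44757606858751 3971595379200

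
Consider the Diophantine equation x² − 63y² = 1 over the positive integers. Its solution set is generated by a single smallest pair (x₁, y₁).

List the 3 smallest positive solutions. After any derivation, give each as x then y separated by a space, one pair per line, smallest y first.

d=63: √d = [7; 1,14] (ℓ=2, even), read p_1/q_1
k=0  a_k=7  p_k/q_k = 7/1
k=1  a_k=1  p_k/q_k = 8/1
→ (8, 1).  Check: 8²=64, 63·1²=63, difference 1.
k=2:  x_2 = 8·8+63·1·1 = 127,  y_2 = 8·1+1·8 = 16
k=3:  x_3 = 8·127+63·1·16 = 2024,  y_3 = 8·16+1·127 = 255

8 1
127 16
2024 255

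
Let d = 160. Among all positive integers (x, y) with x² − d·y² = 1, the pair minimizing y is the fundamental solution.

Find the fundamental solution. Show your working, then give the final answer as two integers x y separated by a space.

[12; 1,1,1,5,1,1,1,24] for √160; ℓ=8 ⇒ convergent index 7
a_0=12:  p_0=12·1+0=12,  q_0=12·0+1=1
a_1=1:  p_1=1·12+1=13,  q_1=1·1+0=1
…
a_3=1:  p_3=1·25+13=38,  q_3=1·2+1=3
…
a_5=1:  p_5=1·215+38=253,  q_5=1·17+3=20
a_6=1:  p_6=1·253+215=468,  q_6=1·20+17=37
a_7=1:  p_7=1·468+253=721,  q_7=1·37+20=57
fundamental: x₁=721, y₁=57  (since 519841 − 160·3249 = 1)

721 57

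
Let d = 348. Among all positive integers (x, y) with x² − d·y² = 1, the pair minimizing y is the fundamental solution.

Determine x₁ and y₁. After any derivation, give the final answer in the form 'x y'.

√348 → a₀=18, period (1,1,1,8,1,1,1,36); ℓ=8 even so k=7
k=0  a_k=18  p_k/q_k = 18/1
k=1  a_k=1  p_k/q_k = 19/1
k=2  a_k=1  p_k/q_k = 37/2
…
k=5  a_k=1  p_k/q_k = 541/29
k=6  a_k=1  p_k/q_k = 1026/55
k=7  a_k=1  p_k/q_k = 1567/84
→ (1567, 84).  Check: 1567²=2455489, 348·84²=2455488, difference 1.

1567 84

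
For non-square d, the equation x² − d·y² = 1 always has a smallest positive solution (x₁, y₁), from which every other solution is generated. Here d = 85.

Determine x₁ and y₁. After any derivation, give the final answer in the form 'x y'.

[9; 4,1,1,4,18] for √85; ℓ=5 ⇒ convergent index 9
step 0: (9, 1)  from 9·(1,0) + (0,1)
step 1: (37, 4)  from 4·(9,1) + (1,0)
step 2: (46, 5)  from 1·(37,4) + (9,1)
…
step 4: (378, 41)  from 4·(83,9) + (46,5)
step 5: (6887, 747)  from 18·(378,41) + (83,9)
step 6: (27926, 3029)  from 4·(6887,747) + (378,41)
…
step 8: (62739, 6805)  from 1·(34813,3776) + (27926,3029)
step 9: (285769, 30996)  from 4·(62739,6805) + (34813,3776)
fundamental: x₁=285769, y₁=30996  (since 81663921361 − 85·960752016 = 1)

285769 30996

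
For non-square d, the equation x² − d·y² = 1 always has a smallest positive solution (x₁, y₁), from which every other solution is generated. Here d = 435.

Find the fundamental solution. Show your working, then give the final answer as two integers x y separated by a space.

√435 → a₀=20, period (1,5,1,40); ℓ=4 even so k=3
k=0  a_k=20  p_k/q_k = 20/1
…
k=2  a_k=5  p_k/q_k = 125/6
k=3  a_k=1  p_k/q_k = 146/7
→ (146, 7).  Check: 146²=21316, 435·7²=21315, difference 1.

146 7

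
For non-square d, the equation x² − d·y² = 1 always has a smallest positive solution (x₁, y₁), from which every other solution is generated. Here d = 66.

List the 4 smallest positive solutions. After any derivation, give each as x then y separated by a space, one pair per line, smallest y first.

d=66: √d = [8; 8,16] (ℓ=2, even), read p_1/q_1
i=0: a=8 ⇒ p=8, q=1
i=1: a=8 ⇒ p=65, q=8
fundamental: x₁=65, y₁=8  (since 4225 − 66·64 = 1)
(x_2, y_2) = (65·65 + 66·8·8, 65·8 + 8·65) = (8449, 1040)
(x_3, y_3) = (65·8449 + 66·8·1040, 65·1040 + 8·8449) = (1098305, 135192)
(x_4, y_4) = (65·1098305 + 66·8·135192, 65·135192 + 8·1098305) = (142771201, 17573920)

65 8
8449 1040
1098305 135192
142771201 17573920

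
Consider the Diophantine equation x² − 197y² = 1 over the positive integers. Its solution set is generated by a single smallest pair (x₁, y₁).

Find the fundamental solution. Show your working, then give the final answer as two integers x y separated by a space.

d=197: √d = [14; 28] (ℓ=1, odd), read p_1/q_1
i=0: a=14 ⇒ p=14, q=1
i=1: a=28 ⇒ p=393, q=28
(x₁, y₁) = (393, 28);  393² − 197·28² = 1 ✓

393 28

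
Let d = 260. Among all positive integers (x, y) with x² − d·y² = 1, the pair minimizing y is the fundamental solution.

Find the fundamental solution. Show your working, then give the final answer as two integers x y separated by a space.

[16; 8,32] for √260; ℓ=2 ⇒ convergent index 1
i=0: a=16 ⇒ p=16, q=1
i=1: a=8 ⇒ p=129, q=8
→ (129, 8).  Check: 129²=16641, 260·8²=16640, difference 1.

129 8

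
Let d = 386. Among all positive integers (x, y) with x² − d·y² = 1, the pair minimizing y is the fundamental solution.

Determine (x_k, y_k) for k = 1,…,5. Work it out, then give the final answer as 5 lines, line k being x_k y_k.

[19; 1,1,1,4,1,18,1,4,1,1,1,38] for √386; ℓ=12 ⇒ convergent index 11
i=0: a=19 ⇒ p=19, q=1
…
i=3: a=1 ⇒ p=59, q=3
i=4: a=4 ⇒ p=275, q=14
…
i=10: a=1 ⇒ p=72163, q=3673
i=11: a=1 ⇒ p=111555, q=5678
fundamental: x₁=111555, y₁=5678  (since 12444518025 − 386·32239684 = 1)
(x_2, y_2) = (111555·111555 + 386·5678·5678, 111555·5678 + 5678·111555) = (24889036049, 1266818580)
(x_3, y_3) = (111555·24889036049 + 386·5678·1266818580, 111555·1266818580 + 5678·24889036049) = (5552992832780835, 282639893378122)
(x_4, y_4) = (111555·5552992832780835 + 386·5678·282639893378122, 111555·282639893378122 + 5678·5552992832780835) = (1238928230896843060801, 63059786610325980840)
(x_5, y_5) = (111555·1238928230896843060801 + 386·5678·63059786610325980840, 111555·63059786610325980840 + 5678·1238928230896843060801) = (276417277589841662462530275, 14069268990347189691834278)

111555 5678
24889036049 1266818580
5552992832780835 282639893378122
1238928230896843060801 63059786610325980840
276417277589841662462530275 14069268990347189691834278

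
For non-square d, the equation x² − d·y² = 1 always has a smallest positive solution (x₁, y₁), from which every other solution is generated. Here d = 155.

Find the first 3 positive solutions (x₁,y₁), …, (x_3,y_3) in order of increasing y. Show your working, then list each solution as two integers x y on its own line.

√155 → a₀=12, period (2,4,2,24); ℓ=4 even so k=3
a_0=12:  p_0=12·1+0=12,  q_0=12·0+1=1
a_1=2:  p_1=2·12+1=25,  q_1=2·1+0=2
a_2=4:  p_2=4·25+12=112,  q_2=4·2+1=9
a_3=2:  p_3=2·112+25=249,  q_3=2·9+2=20
→ (249, 20).  Check: 249²=62001, 155·20²=62000, difference 1.
(x_2, y_2) = (249·249 + 155·20·20, 249·20 + 20·249) = (124001, 9960)
(x_3, y_3) = (249·124001 + 155·20·9960, 249·9960 + 20·124001) = (61752249, 4960060)

249 20
124001 9960
61752249 4960060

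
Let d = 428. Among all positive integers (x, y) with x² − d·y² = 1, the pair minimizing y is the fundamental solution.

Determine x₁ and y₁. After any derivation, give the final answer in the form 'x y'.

√428 → a₀=20, period (1,2,4,1,5,10,5,1,4,2,1,40); ℓ=12 even so k=11
i=0: a=20 ⇒ p=20, q=1
i=1: a=1 ⇒ p=21, q=1
…
i=3: a=4 ⇒ p=269, q=13
i=4: a=1 ⇒ p=331, q=16
i=5: a=5 ⇒ p=1924, q=93
i=6: a=10 ⇒ p=19571, q=946
i=7: a=5 ⇒ p=99779, q=4823
…
i=10: a=2 ⇒ p=1273708, q=61567
i=11: a=1 ⇒ p=1850887, q=89466
fundamental: x₁=1850887, y₁=89466  (since 3425782686769 − 428·8004165156 = 1)

1850887 89466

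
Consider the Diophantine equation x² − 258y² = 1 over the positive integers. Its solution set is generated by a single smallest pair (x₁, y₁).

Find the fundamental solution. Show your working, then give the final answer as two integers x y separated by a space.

257 16

√258 = [16; 16,32, …], period ℓ=2 (even) → k=1
k=0  a_k=16  p_k/q_k = 16/1
k=1  a_k=16  p_k/q_k = 257/16
→ (257, 16).  Check: 257²=66049, 258·16²=66048, difference 1.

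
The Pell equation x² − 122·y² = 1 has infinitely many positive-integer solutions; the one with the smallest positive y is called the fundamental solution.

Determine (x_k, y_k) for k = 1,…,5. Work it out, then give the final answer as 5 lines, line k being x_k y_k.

√122 = [11; 22, …], period ℓ=1 (odd) → k=1
step 0: (11, 1)  from 11·(1,0) + (0,1)
step 1: (243, 22)  from 22·(11,1) + (1,0)
fundamental: x₁=243, y₁=22  (since 59049 − 122·484 = 1)
(243+22√122)^2 = 118097 + 10692√122
(243+22√122)^3 = 57394899 + 5196290√122
(243+22√122)^4 = 27893802817 + 2525386248√122
(243+22√122)^5 = 13556330774163 + 1227332520238√122

243 22
118097 10692
57394899 5196290
27893802817 2525386248
13556330774163 1227332520238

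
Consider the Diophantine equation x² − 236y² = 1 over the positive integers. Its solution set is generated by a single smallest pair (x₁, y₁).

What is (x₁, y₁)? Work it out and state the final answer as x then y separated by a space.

√236 = [15; 2,1,3,5,1,6,1,5,3,1,2,30, …], period ℓ=12 (even) → k=11
a_0=15:  p_0=15·1+0=15,  q_0=15·0+1=1
a_1=2:  p_1=2·15+1=31,  q_1=2·1+0=2
a_2=1:  p_2=1·31+15=46,  q_2=1·2+1=3
…
a_8=5:  p_8=5·8311+7251=48806,  q_8=5·541+472=3177
a_9=3:  p_9=3·48806+8311=154729,  q_9=3·3177+541=10072
a_10=1:  p_10=1·154729+48806=203535,  q_10=1·10072+3177=13249
a_11=2:  p_11=2·203535+154729=561799,  q_11=2·13249+10072=36570
→ (561799, 36570).  Check: 561799²=315618116401, 236·36570²=315618116400, difference 1.

561799 36570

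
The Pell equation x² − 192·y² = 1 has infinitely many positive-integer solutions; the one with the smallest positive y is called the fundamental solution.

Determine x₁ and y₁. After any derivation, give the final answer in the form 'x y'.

97 7

d=192: √d = [13; 1,5,1,26] (ℓ=4, even), read p_3/q_3
a_0=13:  p_0=13·1+0=13,  q_0=13·0+1=1
a_1=1:  p_1=1·13+1=14,  q_1=1·1+0=1
a_2=5:  p_2=5·14+13=83,  q_2=5·1+1=6
a_3=1:  p_3=1·83+14=97,  q_3=1·6+1=7
fundamental: x₁=97, y₁=7  (since 9409 − 192·49 = 1)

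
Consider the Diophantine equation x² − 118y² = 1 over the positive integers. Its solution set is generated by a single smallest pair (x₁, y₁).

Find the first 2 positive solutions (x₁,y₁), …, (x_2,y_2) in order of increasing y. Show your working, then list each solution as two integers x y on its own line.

√118 → a₀=10, period (1,6,3,2,10,2,3,6,1,20); ℓ=10 even so k=9
a_0=10:  p_0=10·1+0=10,  q_0=10·0+1=1
…
a_7=3:  p_7=3·12112+5779=42115,  q_7=3·1115+532=3877
a_8=6:  p_8=6·42115+12112=264802,  q_8=6·3877+1115=24377
a_9=1:  p_9=1·264802+42115=306917,  q_9=1·24377+3877=28254
→ (306917, 28254).  Check: 306917²=94198044889, 118·28254²=94198044888, difference 1.
(x_2, y_2) = (306917·306917 + 118·28254·28254, 306917·28254 + 28254·306917) = (188396089777, 17343265836)

306917 28254
188396089777 17343265836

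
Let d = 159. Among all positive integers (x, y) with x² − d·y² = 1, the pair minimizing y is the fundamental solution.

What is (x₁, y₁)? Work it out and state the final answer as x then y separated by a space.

d=159: √d = [12; 1,1,1,1,3,1,1,1,1,24] (ℓ=10, even), read p_9/q_9
a_0=12:  p_0=12·1+0=12,  q_0=12·0+1=1
…
a_6=1:  p_6=1·227+63=290,  q_6=1·18+5=23
…
a_8=1:  p_8=1·517+290=807,  q_8=1·41+23=64
a_9=1:  p_9=1·807+517=1324,  q_9=1·64+41=105
fundamental: x₁=1324, y₁=105  (since 1752976 − 159·11025 = 1)

1324 105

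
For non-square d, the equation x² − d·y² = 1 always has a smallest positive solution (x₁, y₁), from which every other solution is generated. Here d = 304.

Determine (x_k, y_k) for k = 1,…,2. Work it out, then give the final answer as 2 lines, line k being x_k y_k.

57799 3315
6681448801 383207370

[17; 2,3,2,1,1,1,1,1,2,3,2,34] for √304; ℓ=12 ⇒ convergent index 11
step 0: (17, 1)  from 17·(1,0) + (0,1)
…
step 4: (401, 23)  from 1·(279,16) + (122,7)
step 5: (680, 39)  from 1·(401,23) + (279,16)
step 6: (1081, 62)  from 1·(680,39) + (401,23)
step 7: (1761, 101)  from 1·(1081,62) + (680,39)
…
step 10: (25177, 1444)  from 3·(7445,427) + (2842,163)
step 11: (57799, 3315)  from 2·(25177,1444) + (7445,427)
fundamental: x₁=57799, y₁=3315  (since 3340724401 − 304·10989225 = 1)
(x_2, y_2) = (57799·57799 + 304·3315·3315, 57799·3315 + 3315·57799) = (6681448801, 383207370)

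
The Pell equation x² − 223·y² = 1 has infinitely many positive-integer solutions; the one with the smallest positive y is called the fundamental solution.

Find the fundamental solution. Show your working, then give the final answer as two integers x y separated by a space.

[14; 1,13,1,28] for √223; ℓ=4 ⇒ convergent index 3
step 0: (14, 1)  from 14·(1,0) + (0,1)
step 1: (15, 1)  from 1·(14,1) + (1,0)
step 2: (209, 14)  from 13·(15,1) + (14,1)
step 3: (224, 15)  from 1·(209,14) + (15,1)
fundamental: x₁=224, y₁=15  (since 50176 − 223·225 = 1)

224 15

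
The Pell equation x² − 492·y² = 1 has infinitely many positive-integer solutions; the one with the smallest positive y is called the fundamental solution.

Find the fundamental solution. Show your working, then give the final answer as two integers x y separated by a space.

29767 1342

√492 → a₀=22, period (5,1,1,10,1,1,5,44); ℓ=8 even so k=7
i=0: a=22 ⇒ p=22, q=1
i=1: a=5 ⇒ p=111, q=5
…
i=3: a=1 ⇒ p=244, q=11
i=4: a=10 ⇒ p=2573, q=116
i=5: a=1 ⇒ p=2817, q=127
i=6: a=1 ⇒ p=5390, q=243
i=7: a=5 ⇒ p=29767, q=1342
(x₁, y₁) = (29767, 1342);  29767² − 492·1342² = 1 ✓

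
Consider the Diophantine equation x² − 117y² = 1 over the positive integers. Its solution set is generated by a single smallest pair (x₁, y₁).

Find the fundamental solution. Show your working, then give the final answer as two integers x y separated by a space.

649 60

√117 → a₀=10, period (1,4,2,4,1,20); ℓ=6 even so k=5
step 0: (10, 1)  from 10·(1,0) + (0,1)
…
step 3: (119, 11)  from 2·(54,5) + (11,1)
step 4: (530, 49)  from 4·(119,11) + (54,5)
step 5: (649, 60)  from 1·(530,49) + (119,11)
(x₁, y₁) = (649, 60);  649² − 117·60² = 1 ✓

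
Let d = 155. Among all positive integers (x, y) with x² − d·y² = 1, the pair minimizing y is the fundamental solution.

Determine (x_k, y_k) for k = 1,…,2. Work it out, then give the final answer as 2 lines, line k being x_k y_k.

d=155: √d = [12; 2,4,2,24] (ℓ=4, even), read p_3/q_3
step 0: (12, 1)  from 12·(1,0) + (0,1)
step 1: (25, 2)  from 2·(12,1) + (1,0)
step 2: (112, 9)  from 4·(25,2) + (12,1)
step 3: (249, 20)  from 2·(112,9) + (25,2)
→ (249, 20).  Check: 249²=62001, 155·20²=62000, difference 1.
n=2: (249,20)∘(249,20) = (249·249+155·20·20, 249·20+20·249) = (124001,9960)

249 20
124001 9960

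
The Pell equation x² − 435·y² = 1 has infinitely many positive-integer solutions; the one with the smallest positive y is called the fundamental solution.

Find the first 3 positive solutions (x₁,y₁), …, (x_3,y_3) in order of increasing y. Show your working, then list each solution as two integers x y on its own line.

√435 → a₀=20, period (1,5,1,40); ℓ=4 even so k=3
i=0: a=20 ⇒ p=20, q=1
…
i=2: a=5 ⇒ p=125, q=6
i=3: a=1 ⇒ p=146, q=7
fundamental: x₁=146, y₁=7  (since 21316 − 435·49 = 1)
n=2: (146,7)∘(146,7) = (146·146+435·7·7, 146·7+7·146) = (42631,2044)
n=3: (42631,2044)∘(146,7) = (146·42631+435·7·2044, 146·2044+7·42631) = (12448106,596841)

146 7
42631 2044
12448106 596841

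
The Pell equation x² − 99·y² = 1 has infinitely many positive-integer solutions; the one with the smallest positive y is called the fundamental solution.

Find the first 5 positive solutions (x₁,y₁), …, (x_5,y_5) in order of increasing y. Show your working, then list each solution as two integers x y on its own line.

10 1
199 20
3970 399
79201 7960
1580050 158801

d=99: √d = [9; 1,18] (ℓ=2, even), read p_1/q_1
i=0: a=9 ⇒ p=9, q=1
i=1: a=1 ⇒ p=10, q=1
→ (10, 1).  Check: 10²=100, 99·1²=99, difference 1.
k=2:  x_2 = 10·10+99·1·1 = 199,  y_2 = 10·1+1·10 = 20
k=3:  x_3 = 10·199+99·1·20 = 3970,  y_3 = 10·20+1·199 = 399
k=4:  x_4 = 10·3970+99·1·399 = 79201,  y_4 = 10·399+1·3970 = 7960
k=5:  x_5 = 10·79201+99·1·7960 = 1580050,  y_5 = 10·7960+1·79201 = 158801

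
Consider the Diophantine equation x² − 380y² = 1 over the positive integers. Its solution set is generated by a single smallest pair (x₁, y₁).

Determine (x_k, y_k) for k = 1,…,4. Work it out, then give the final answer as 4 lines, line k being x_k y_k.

d=380: √d = [19; 2,38] (ℓ=2, even), read p_1/q_1
a_0=19:  p_0=19·1+0=19,  q_0=19·0+1=1
a_1=2:  p_1=2·19+1=39,  q_1=2·1+0=2
(x₁, y₁) = (39, 2);  39² − 380·2² = 1 ✓
k=2:  x_2 = 39·39+380·2·2 = 3041,  y_2 = 39·2+2·39 = 156
k=3:  x_3 = 39·3041+380·2·156 = 237159,  y_3 = 39·156+2·3041 = 12166
k=4:  x_4 = 39·237159+380·2·12166 = 18495361,  y_4 = 39·12166+2·237159 = 948792

39 2
3041 156
237159 12166
18495361 948792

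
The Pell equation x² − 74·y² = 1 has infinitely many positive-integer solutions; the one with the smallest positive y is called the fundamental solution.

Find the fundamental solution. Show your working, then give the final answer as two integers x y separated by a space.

3699 430

√74 = [8; 1,1,1,1,16, …], period ℓ=5 (odd) → k=9
a_0=8:  p_0=8·1+0=8,  q_0=8·0+1=1
a_1=1:  p_1=1·8+1=9,  q_1=1·1+0=1
a_2=1:  p_2=1·9+8=17,  q_2=1·1+1=2
a_3=1:  p_3=1·17+9=26,  q_3=1·2+1=3
a_4=1:  p_4=1·26+17=43,  q_4=1·3+2=5
a_5=16:  p_5=16·43+26=714,  q_5=16·5+3=83
…
a_8=1:  p_8=1·1471+757=2228,  q_8=1·171+88=259
a_9=1:  p_9=1·2228+1471=3699,  q_9=1·259+171=430
→ (3699, 430).  Check: 3699²=13682601, 74·430²=13682600, difference 1.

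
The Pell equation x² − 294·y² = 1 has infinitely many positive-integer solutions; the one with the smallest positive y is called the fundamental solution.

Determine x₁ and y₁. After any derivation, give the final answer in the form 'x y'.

4801 280

[17; 6,1,4,1,6,34] for √294; ℓ=6 ⇒ convergent index 5
i=0: a=17 ⇒ p=17, q=1
…
i=4: a=1 ⇒ p=703, q=41
i=5: a=6 ⇒ p=4801, q=280
fundamental: x₁=4801, y₁=280  (since 23049601 − 294·78400 = 1)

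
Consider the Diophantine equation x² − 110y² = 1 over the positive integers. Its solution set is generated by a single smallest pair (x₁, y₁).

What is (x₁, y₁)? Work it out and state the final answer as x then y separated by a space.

21 2

[10; 2,20] for √110; ℓ=2 ⇒ convergent index 1
i=0: a=10 ⇒ p=10, q=1
i=1: a=2 ⇒ p=21, q=2
fundamental: x₁=21, y₁=2  (since 441 − 110·4 = 1)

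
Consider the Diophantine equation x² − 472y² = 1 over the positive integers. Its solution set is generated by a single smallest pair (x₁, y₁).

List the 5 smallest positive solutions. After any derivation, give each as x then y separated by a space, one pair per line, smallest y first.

306917 14127
188396089777 8671632918
115643925371868101 5322943120573485
70986173286526887819457 3267403467465432958572
43573726693046301732396700037 2005643340042853631571511563

[21; 1,2,1,1,1,…,2,1,42] for √472; ℓ=14 ⇒ convergent index 13
step 0: (21, 1)  from 21·(1,0) + (0,1)
…
step 4: (152, 7)  from 1·(87,4) + (65,3)
…
step 6: (1108, 51)  from 4·(239,11) + (152,7)
step 7: (5779, 266)  from 5·(1108,51) + (239,11)
…
step 10: (54227, 2496)  from 1·(30003,1381) + (24224,1115)
step 11: (84230, 3877)  from 1·(54227,2496) + (30003,1381)
step 12: (222687, 10250)  from 2·(84230,3877) + (54227,2496)
step 13: (306917, 14127)  from 1·(222687,10250) + (84230,3877)
→ (306917, 14127).  Check: 306917²=94198044889, 472·14127²=94198044888, difference 1.
k=2:  x_2 = 306917·306917+472·14127·14127 = 188396089777,  y_2 = 306917·14127+14127·306917 = 8671632918
k=3:  x_3 = 306917·188396089777+472·14127·8671632918 = 115643925371868101,  y_3 = 306917·8671632918+14127·188396089777 = 5322943120573485
k=4:  x_4 = 306917·115643925371868101+472·14127·5322943120573485 = 70986173286526887819457,  y_4 = 306917·5322943120573485+14127·115643925371868101 = 3267403467465432958572
k=5:  x_5 = 306917·70986173286526887819457+472·14127·3267403467465432958572 = 43573726693046301732396700037,  y_5 = 306917·3267403467465432958572+14127·70986173286526887819457 = 2005643340042853631571511563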